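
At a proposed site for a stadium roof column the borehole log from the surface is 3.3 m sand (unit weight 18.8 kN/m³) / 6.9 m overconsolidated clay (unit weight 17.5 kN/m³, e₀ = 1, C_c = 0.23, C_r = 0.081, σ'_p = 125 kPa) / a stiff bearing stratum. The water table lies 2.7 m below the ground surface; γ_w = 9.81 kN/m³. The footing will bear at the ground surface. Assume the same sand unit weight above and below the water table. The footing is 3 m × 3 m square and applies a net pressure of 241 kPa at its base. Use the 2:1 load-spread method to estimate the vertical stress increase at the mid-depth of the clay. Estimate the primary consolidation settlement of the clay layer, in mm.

S_c ≈ 29.6 mm

Mid-depth of clay below the ground surface: z = 3.3 + 6.9/2 = 6.75 m.
Total vertical stress at mid-clay: σ_v = 18.8×3.3 + 17.5×3.45 = 122.41 kPa.
Pore pressure: u = 9.81×(6.75 − 2.7) = 39.73 kPa.
Initial effective stress: σ'_0 = σ_v − u = 122.41 − 39.73 = 82.68 kPa.
Stress increase at mid-clay by the 2:1 spreading method:
Δσ = qBL/((B+z)(L+z)) = 241×3×3/((3+6.75)(3+6.75)) = 22.817 kPa
Final effective stress: σ'_f = 82.68 + 22.817 = 105.5 kPa.
σ'_f = 105.5 ≤ σ'_p = 125 kPa, so the clay remains overconsolidated and only the recompression index applies:
S_c = C_r·H/(1+e₀)·log₁₀(σ'_f/σ'_0) = 0.081×6.9/2×log₁₀(105.5/82.68)
    = 0.27945 × 0.10585 = 0.02958 m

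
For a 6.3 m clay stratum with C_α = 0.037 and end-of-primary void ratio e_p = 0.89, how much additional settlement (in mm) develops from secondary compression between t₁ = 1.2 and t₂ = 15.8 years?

Secondary compression: S_s = C_α·H/(1+e_p)·log₁₀(t₂/t₁)
S_s = 0.037×6.3/(1+0.89)×log₁₀(15.8/1.2)
    = 0.1233 × 1.119 = 0.1381 m

S_s ≈ 138 mm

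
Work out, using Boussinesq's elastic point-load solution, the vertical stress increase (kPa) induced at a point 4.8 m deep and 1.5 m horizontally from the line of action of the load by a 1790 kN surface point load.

Δσ_z ≈ 29.4 kPa

Boussinesq vertical stress below a point load on an elastic half-space:
Δσ_z = 3P/(2πz²) · [1 + (r/z)²]^(−5/2)
r/z = 1.5/4.8 = 0.3125; [1+(r/z)²]^(−5/2) = 0.7922.
Δσ_z = 3×1790/(2π×4.8²) × 0.7922 = 37.095 × 0.7922 = 29.39 kPa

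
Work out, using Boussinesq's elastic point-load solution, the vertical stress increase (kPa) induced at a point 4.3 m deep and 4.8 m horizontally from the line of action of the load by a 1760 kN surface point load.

Boussinesq vertical stress below a point load on an elastic half-space:
Δσ_z = 3P/(2πz²) · [1 + (r/z)²]^(−5/2)
r/z = 4.8/4.3 = 1.1163; [1+(r/z)²]^(−5/2) = 0.13226.
Δσ_z = 3×1760/(2π×4.3²) × 0.13226 = 45.448 × 0.13226 = 6.011 kPa

Δσ_z ≈ 6.01 kPa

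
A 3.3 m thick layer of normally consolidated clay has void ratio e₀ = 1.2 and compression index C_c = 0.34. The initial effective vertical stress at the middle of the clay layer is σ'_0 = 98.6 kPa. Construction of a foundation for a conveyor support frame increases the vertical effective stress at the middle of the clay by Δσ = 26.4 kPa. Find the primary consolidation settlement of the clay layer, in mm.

S_c ≈ 52.5 mm

Final effective stress: σ'_f = σ'_0 + Δσ = 98.6 + 26.4 = 125 kPa.
Normally consolidated clay, so the full stress increment lies on the virgin compression line:
S_c = C_c·H/(1+e₀)·log₁₀(σ'_f/σ'_0) = 0.34×3.3/(1+1.2)×log₁₀(125/98.6)
    = 0.51 × 0.10303 = 0.05255 m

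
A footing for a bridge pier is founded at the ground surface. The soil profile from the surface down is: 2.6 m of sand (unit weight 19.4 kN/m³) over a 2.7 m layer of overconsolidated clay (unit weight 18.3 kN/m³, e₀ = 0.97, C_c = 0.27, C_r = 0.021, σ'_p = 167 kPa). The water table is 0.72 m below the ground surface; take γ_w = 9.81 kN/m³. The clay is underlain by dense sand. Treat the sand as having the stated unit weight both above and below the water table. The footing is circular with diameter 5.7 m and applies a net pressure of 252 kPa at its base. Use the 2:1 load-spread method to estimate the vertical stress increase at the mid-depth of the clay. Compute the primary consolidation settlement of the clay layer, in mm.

Mid-depth of clay below the ground surface: z = 2.6 + 2.7/2 = 3.95 m.
Total vertical stress at mid-clay: σ_v = 19.4×2.6 + 18.3×1.35 = 75.145 kPa.
Pore pressure: u = 9.81×(3.95 − 0.72) = 31.686 kPa.
Initial effective stress: σ'_0 = σ_v − u = 75.145 − 31.686 = 43.459 kPa.
Stress increase at mid-clay by the 2:1 spreading method:
Δσ ≈ qD²/(D+z)² = 252×5.7²/(5.7+3.95)² = 87.922 kPa
Final effective stress: σ'_f = 43.459 + 87.922 = 131.38 kPa.
σ'_f = 131.38 ≤ σ'_p = 167 kPa, so the clay remains overconsolidated and only the recompression index applies:
S_c = C_r·H/(1+e₀)·log₁₀(σ'_f/σ'_0) = 0.021×2.7/1.97×log₁₀(131.38/43.459)
    = 0.028783 × 0.48045 = 0.01383 m

S_c ≈ 13.8 mm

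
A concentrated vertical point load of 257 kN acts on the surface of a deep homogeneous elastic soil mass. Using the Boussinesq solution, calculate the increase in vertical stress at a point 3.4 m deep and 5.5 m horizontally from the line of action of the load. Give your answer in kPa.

Δσ_z ≈ 0.427 kPa

Boussinesq vertical stress below a point load on an elastic half-space:
Δσ_z = 3P/(2πz²) · [1 + (r/z)²]^(−5/2)
r/z = 5.5/3.4 = 1.6176; [1+(r/z)²]^(−5/2) = 0.040197.
Δσ_z = 3×257/(2π×3.4²) × 0.040197 = 10.615 × 0.040197 = 0.4267 kPa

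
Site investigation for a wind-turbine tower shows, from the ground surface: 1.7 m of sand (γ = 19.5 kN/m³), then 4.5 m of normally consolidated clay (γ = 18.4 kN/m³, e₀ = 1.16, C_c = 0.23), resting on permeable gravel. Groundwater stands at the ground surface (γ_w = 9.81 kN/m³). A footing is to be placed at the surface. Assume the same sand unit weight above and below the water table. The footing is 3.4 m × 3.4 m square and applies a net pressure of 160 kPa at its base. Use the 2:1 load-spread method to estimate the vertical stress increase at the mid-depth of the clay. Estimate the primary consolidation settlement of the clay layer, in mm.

Mid-depth of clay below the ground surface: z = 1.7 + 4.5/2 = 3.95 m.
Total vertical stress at mid-clay: σ_v = 19.5×1.7 + 18.4×2.25 = 74.55 kPa.
Pore pressure: u = 9.81×(3.95 − 0) = 38.75 kPa.
Initial effective stress: σ'_0 = σ_v − u = 74.55 − 38.75 = 35.8 kPa.
Stress increase at mid-clay by the 2:1 spreading method:
Δσ = qBL/((B+z)(L+z)) = 160×3.4×3.4/((3.4+3.95)(3.4+3.95)) = 34.238 kPa
Final effective stress: σ'_f = σ'_0 + Δσ = 35.8 + 34.238 = 70.038 kPa.
Normally consolidated clay, so the full stress increment lies on the virgin compression line:
S_c = C_c·H/(1+e₀)·log₁₀(σ'_f/σ'_0) = 0.23×4.5/(1+1.16)×log₁₀(70.038/35.8)
    = 0.47917 × 0.29145 = 0.1397 m

S_c ≈ 140 mm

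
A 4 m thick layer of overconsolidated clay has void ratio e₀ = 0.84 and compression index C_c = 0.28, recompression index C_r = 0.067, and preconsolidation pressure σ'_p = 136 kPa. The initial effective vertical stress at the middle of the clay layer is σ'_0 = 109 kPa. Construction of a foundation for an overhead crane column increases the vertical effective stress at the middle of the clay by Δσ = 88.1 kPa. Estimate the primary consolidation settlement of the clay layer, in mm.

S_c ≈ 112 mm

Final effective stress: σ'_f = 109 + 88.1 = 197.1 kPa.
σ'_f = 197.1 > σ'_p = 136 kPa, so the stress path crosses the preconsolidation pressure — recompression up to σ'_p, then virgin compression beyond:
S_c = H/(1+e₀)·[C_r·log₁₀(σ'_p/σ'_0) + C_c·log₁₀(σ'_f/σ'_p)]
    = 4/1.84 × [0.067×log₁₀(136/109) + 0.28×log₁₀(197.1/136)]
    = 2.1739 × [0.0064395 + 0.045121] = 0.1121 m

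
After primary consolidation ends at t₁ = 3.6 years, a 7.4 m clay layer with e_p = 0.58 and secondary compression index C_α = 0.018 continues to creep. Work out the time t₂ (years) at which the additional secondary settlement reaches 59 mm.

S_s = C_α·H/(1+e_p)·log₁₀(t₂/t₁) ⇒ log₁₀(t₂/t₁) = S_s·(1+e_p)/(C_α·H).
log₁₀(t₂/t₁) = 0.059 × (1+0.58) / (0.018×7.4) = 0.6998
t₂ = t₁ × 10^0.6998 = 3.6 × 5.01 = 18.04 years

t₂ ≈ 18 years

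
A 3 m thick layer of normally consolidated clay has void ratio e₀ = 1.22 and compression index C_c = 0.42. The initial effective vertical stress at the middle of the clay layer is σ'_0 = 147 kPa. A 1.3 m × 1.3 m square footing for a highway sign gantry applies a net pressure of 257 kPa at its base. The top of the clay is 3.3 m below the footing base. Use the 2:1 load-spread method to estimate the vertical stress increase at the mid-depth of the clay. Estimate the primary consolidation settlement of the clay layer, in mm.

Mid-depth of clay below the footing base: z = 3.3 + 3/2 = 4.8 m.
Stress increase at mid-clay by the 2:1 spreading method:
Δσ = qBL/((B+z)(L+z)) = 257×1.3×1.3/((1.3+4.8)(1.3+4.8)) = 11.672 kPa
Final effective stress: σ'_f = σ'_0 + Δσ = 147 + 11.672 = 158.67 kPa.
Normally consolidated clay, so the full stress increment lies on the virgin compression line:
S_c = C_c·H/(1+e₀)·log₁₀(σ'_f/σ'_0) = 0.42×3/(1+1.22)×log₁₀(158.67/147)
    = 0.56757 × 0.033177 = 0.01883 m

S_c ≈ 18.8 mm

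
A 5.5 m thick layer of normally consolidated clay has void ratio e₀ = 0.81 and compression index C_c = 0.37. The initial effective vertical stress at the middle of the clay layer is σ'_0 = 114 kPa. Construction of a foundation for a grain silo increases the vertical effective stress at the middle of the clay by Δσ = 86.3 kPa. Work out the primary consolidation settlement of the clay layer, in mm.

Final effective stress: σ'_f = σ'_0 + Δσ = 114 + 86.3 = 200.3 kPa.
Normally consolidated clay, so the full stress increment lies on the virgin compression line:
S_c = C_c·H/(1+e₀)·log₁₀(σ'_f/σ'_0) = 0.37×5.5/(1+0.81)×log₁₀(200.3/114)
    = 1.1243 × 0.24478 = 0.2752 m

S_c ≈ 275 mm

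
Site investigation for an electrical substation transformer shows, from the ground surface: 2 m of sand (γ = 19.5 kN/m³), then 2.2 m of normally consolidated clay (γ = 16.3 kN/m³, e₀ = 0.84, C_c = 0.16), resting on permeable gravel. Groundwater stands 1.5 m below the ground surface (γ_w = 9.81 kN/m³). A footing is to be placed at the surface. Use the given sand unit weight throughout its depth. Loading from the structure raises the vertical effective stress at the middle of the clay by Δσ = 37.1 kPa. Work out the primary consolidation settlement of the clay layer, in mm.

Mid-depth of clay below the ground surface: z = 2 + 2.2/2 = 3.1 m.
Total vertical stress at mid-clay: σ_v = 19.5×2 + 16.3×1.1 = 56.93 kPa.
Pore pressure: u = 9.81×(3.1 − 1.5) = 15.696 kPa.
Initial effective stress: σ'_0 = σ_v − u = 56.93 − 15.696 = 41.234 kPa.
Final effective stress: σ'_f = σ'_0 + Δσ = 41.234 + 37.1 = 78.334 kPa.
Normally consolidated clay, so the full stress increment lies on the virgin compression line:
S_c = C_c·H/(1+e₀)·log₁₀(σ'_f/σ'_0) = 0.16×2.2/(1+0.84)×log₁₀(78.334/41.234)
    = 0.1913 × 0.27869 = 0.05331 m

S_c ≈ 53.3 mm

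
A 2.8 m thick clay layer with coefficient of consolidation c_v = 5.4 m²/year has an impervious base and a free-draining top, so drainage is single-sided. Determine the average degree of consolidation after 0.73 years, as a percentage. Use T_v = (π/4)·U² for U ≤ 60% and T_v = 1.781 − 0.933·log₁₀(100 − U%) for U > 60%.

Drainage path length: H_d = H = 2.8 m (single drainage).
T_v = c_v·t/H_d² = 5.4×0.73/2.8² = 0.50281.
T_v = 0.50281 corresponds to the U > 60% branch:
U = 1 − 10^((1.781 − T_v)/0.933)/100 = 0.7656

U ≈ 76.6 %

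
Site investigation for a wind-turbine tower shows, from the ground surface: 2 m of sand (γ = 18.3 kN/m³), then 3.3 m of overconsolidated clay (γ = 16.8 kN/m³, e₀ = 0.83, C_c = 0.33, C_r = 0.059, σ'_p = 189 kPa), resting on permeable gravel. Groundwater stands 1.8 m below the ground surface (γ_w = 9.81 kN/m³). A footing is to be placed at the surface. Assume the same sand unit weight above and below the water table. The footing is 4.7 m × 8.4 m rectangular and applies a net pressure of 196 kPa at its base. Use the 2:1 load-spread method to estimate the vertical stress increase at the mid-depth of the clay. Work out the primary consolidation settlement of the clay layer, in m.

Mid-depth of clay below the ground surface: z = 2 + 3.3/2 = 3.65 m.
Total vertical stress at mid-clay: σ_v = 18.3×2 + 16.8×1.65 = 64.32 kPa.
Pore pressure: u = 9.81×(3.65 − 1.8) = 18.149 kPa.
Initial effective stress: σ'_0 = σ_v − u = 64.32 − 18.149 = 46.171 kPa.
Stress increase at mid-clay by the 2:1 spreading method:
Δσ = qBL/((B+z)(L+z)) = 196×4.7×8.4/((4.7+3.65)(8.4+3.65)) = 76.906 kPa
Final effective stress: σ'_f = 46.171 + 76.906 = 123.08 kPa.
σ'_f = 123.08 ≤ σ'_p = 189 kPa, so the clay remains overconsolidated and only the recompression index applies:
S_c = C_r·H/(1+e₀)·log₁₀(σ'_f/σ'_0) = 0.059×3.3/1.83×log₁₀(123.08/46.171)
    = 0.10639 × 0.42582 = 0.0453 m

S_c ≈ 0.0453 m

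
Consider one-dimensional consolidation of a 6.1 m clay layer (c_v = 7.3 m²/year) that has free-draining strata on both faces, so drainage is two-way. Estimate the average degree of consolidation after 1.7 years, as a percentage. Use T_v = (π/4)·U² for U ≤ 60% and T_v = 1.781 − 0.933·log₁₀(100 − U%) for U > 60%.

U ≈ 97 %

Drainage path length: H_d = H/2 = 3.05 m (double drainage).
T_v = c_v·t/H_d² = 7.3×1.7/3.05² = 1.334.
T_v = 1.334 corresponds to the U > 60% branch:
U = 1 − 10^((1.781 − T_v)/0.933)/100 = 0.9699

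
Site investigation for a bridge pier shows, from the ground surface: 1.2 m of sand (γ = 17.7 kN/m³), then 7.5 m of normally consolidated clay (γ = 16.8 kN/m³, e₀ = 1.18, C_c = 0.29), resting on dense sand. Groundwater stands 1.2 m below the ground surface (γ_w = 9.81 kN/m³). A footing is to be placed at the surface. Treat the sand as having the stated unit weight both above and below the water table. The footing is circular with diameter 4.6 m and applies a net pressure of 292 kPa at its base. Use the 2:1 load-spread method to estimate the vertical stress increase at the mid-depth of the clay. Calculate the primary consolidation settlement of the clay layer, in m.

S_c ≈ 0.384 m

Mid-depth of clay below the ground surface: z = 1.2 + 7.5/2 = 4.95 m.
Total vertical stress at mid-clay: σ_v = 17.7×1.2 + 16.8×3.75 = 84.24 kPa.
Pore pressure: u = 9.81×(4.95 − 1.2) = 36.788 kPa.
Initial effective stress: σ'_0 = σ_v − u = 84.24 − 36.788 = 47.452 kPa.
Stress increase at mid-clay by the 2:1 spreading method:
Δσ ≈ qD²/(D+z)² = 292×4.6²/(4.6+4.95)² = 67.747 kPa
Final effective stress: σ'_f = σ'_0 + Δσ = 47.452 + 67.747 = 115.2 kPa.
Normally consolidated clay, so the full stress increment lies on the virgin compression line:
S_c = C_c·H/(1+e₀)·log₁₀(σ'_f/σ'_0) = 0.29×7.5/(1+1.18)×log₁₀(115.2/47.452)
    = 0.99771 × 0.3852 = 0.3843 m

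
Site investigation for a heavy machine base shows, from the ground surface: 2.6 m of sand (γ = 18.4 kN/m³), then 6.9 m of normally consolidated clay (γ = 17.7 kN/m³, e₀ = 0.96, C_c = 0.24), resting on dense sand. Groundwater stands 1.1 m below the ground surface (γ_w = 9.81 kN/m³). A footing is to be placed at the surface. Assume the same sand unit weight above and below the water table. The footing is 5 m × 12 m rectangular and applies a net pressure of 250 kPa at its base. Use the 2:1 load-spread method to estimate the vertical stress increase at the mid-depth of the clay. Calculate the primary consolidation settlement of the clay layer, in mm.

S_c ≈ 297 mm

Mid-depth of clay below the ground surface: z = 2.6 + 6.9/2 = 6.05 m.
Total vertical stress at mid-clay: σ_v = 18.4×2.6 + 17.7×3.45 = 108.91 kPa.
Pore pressure: u = 9.81×(6.05 − 1.1) = 48.56 kPa.
Initial effective stress: σ'_0 = σ_v − u = 108.91 − 48.56 = 60.35 kPa.
Stress increase at mid-clay by the 2:1 spreading method:
Δσ = qBL/((B+z)(L+z)) = 250×5×12/((5+6.05)(12+6.05)) = 75.206 kPa
Final effective stress: σ'_f = σ'_0 + Δσ = 60.35 + 75.206 = 135.56 kPa.
Normally consolidated clay, so the full stress increment lies on the virgin compression line:
S_c = C_c·H/(1+e₀)·log₁₀(σ'_f/σ'_0) = 0.24×6.9/(1+0.96)×log₁₀(135.56/60.35)
    = 0.8449 × 0.35145 = 0.2969 m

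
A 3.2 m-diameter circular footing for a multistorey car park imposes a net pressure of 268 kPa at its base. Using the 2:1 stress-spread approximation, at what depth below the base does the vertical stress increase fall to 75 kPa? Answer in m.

2:1 spreading — at depth z the loaded area has grown by z in each plan dimension:
qD²/(D+z)² = Δσ_z ⇒ z = D(√(q/Δσ_z) − 1) = 3.2×(√(268/75) − 1) = 2.849 m

z ≈ 2.85 m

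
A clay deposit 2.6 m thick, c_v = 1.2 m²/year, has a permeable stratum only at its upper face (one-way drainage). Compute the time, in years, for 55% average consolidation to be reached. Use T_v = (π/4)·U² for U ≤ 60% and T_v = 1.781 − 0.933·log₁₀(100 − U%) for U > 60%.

t ≈ 1.34 years

Drainage path length: H_d = H = 2.6 m (single drainage).
U ≤ 60%: T_v = (π/4)·U² = (π/4)×0.55² = 0.23758.
t = T_v·H_d²/c_v = 0.23758×2.6²/1.2 = 1.338 years.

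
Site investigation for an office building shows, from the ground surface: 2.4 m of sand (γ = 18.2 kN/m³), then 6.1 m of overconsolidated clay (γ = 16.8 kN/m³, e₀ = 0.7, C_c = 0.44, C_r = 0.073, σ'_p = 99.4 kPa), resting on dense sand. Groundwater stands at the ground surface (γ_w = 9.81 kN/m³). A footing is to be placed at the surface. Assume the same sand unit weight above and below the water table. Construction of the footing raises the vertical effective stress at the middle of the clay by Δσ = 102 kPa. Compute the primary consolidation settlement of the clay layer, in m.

S_c ≈ 0.351 m

Mid-depth of clay below the ground surface: z = 2.4 + 6.1/2 = 5.45 m.
Total vertical stress at mid-clay: σ_v = 18.2×2.4 + 16.8×3.05 = 94.92 kPa.
Pore pressure: u = 9.81×(5.45 − 0) = 53.465 kPa.
Initial effective stress: σ'_0 = σ_v − u = 94.92 − 53.465 = 41.455 kPa.
Final effective stress: σ'_f = 41.455 + 102 = 143.45 kPa.
σ'_f = 143.45 > σ'_p = 99.4 kPa, so the stress path crosses the preconsolidation pressure — recompression up to σ'_p, then virgin compression beyond:
S_c = H/(1+e₀)·[C_r·log₁₀(σ'_p/σ'_0) + C_c·log₁₀(σ'_f/σ'_p)]
    = 6.1/1.7 × [0.073×log₁₀(99.4/41.455) + 0.44×log₁₀(143.45/99.4)]
    = 3.5882 × [0.027726 + 0.070098] = 0.351 m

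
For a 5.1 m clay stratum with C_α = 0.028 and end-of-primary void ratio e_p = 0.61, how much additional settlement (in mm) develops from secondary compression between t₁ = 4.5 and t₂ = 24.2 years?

S_s ≈ 64.8 mm

Secondary compression: S_s = C_α·H/(1+e_p)·log₁₀(t₂/t₁)
S_s = 0.028×5.1/(1+0.61)×log₁₀(24.2/4.5)
    = 0.0887 × 0.7306 = 0.0648 m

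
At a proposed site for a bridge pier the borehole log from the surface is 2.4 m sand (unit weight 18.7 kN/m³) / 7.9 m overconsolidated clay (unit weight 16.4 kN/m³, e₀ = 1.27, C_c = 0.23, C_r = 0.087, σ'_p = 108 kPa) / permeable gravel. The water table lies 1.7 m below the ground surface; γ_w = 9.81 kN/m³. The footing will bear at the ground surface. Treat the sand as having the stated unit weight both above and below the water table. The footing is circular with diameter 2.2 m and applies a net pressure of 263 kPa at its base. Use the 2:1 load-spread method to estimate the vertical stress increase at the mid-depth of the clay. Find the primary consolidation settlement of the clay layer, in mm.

S_c ≈ 31.6 mm

Mid-depth of clay below the ground surface: z = 2.4 + 7.9/2 = 6.35 m.
Total vertical stress at mid-clay: σ_v = 18.7×2.4 + 16.4×3.95 = 109.66 kPa.
Pore pressure: u = 9.81×(6.35 − 1.7) = 45.617 kPa.
Initial effective stress: σ'_0 = σ_v − u = 109.66 − 45.617 = 64.043 kPa.
Stress increase at mid-clay by the 2:1 spreading method:
Δσ ≈ qD²/(D+z)² = 263×2.2²/(2.2+6.35)² = 17.413 kPa
Final effective stress: σ'_f = 64.043 + 17.413 = 81.456 kPa.
σ'_f = 81.456 ≤ σ'_p = 108 kPa, so the clay remains overconsolidated and only the recompression index applies:
S_c = C_r·H/(1+e₀)·log₁₀(σ'_f/σ'_0) = 0.087×7.9/2.27×log₁₀(81.456/64.043)
    = 0.30278 × 0.10445 = 0.03163 m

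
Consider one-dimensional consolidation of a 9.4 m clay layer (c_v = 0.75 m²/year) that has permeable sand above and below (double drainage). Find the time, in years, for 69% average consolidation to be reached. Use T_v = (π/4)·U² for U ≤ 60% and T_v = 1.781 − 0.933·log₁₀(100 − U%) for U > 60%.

t ≈ 11.5 years

Drainage path length: H_d = H/2 = 4.7 m (double drainage).
U > 60%: T_v = 1.781 − 0.933·log₁₀(100 − 69) = 0.38956.
t = T_v·H_d²/c_v = 0.38956×4.7²/0.75 = 11.47 years.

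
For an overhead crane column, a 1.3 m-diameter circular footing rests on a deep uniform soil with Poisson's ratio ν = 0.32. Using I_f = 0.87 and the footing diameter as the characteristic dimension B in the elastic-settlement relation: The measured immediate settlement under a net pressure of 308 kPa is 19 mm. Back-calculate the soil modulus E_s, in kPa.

S_e = q·B·(1−ν²)/E_s · I_f  ⇒  E_s = q·B·(1−ν²)·I_f / S_e.
E_s = 308 × 1.3 × 0.8976 × 0.87 / 0.019 = 16460 kPa

E_s ≈ 16500 kPa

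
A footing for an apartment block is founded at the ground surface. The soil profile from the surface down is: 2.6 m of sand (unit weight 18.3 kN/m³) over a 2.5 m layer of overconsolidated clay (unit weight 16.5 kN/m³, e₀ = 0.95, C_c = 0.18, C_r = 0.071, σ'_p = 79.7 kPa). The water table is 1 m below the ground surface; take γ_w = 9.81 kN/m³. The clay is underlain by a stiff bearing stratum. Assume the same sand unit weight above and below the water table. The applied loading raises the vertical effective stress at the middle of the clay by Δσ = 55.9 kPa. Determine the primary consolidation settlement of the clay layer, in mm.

Mid-depth of clay below the ground surface: z = 2.6 + 2.5/2 = 3.85 m.
Total vertical stress at mid-clay: σ_v = 18.3×2.6 + 16.5×1.25 = 68.205 kPa.
Pore pressure: u = 9.81×(3.85 − 1) = 27.959 kPa.
Initial effective stress: σ'_0 = σ_v − u = 68.205 − 27.959 = 40.246 kPa.
Final effective stress: σ'_f = 40.246 + 55.9 = 96.146 kPa.
σ'_f = 96.146 > σ'_p = 79.7 kPa, so the stress path crosses the preconsolidation pressure — recompression up to σ'_p, then virgin compression beyond:
S_c = H/(1+e₀)·[C_r·log₁₀(σ'_p/σ'_0) + C_c·log₁₀(σ'_f/σ'_p)]
    = 2.5/1.95 × [0.071×log₁₀(79.7/40.246) + 0.18×log₁₀(96.146/79.7)]
    = 1.2821 × [0.021068 + 0.014665] = 0.04581 m

S_c ≈ 45.8 mm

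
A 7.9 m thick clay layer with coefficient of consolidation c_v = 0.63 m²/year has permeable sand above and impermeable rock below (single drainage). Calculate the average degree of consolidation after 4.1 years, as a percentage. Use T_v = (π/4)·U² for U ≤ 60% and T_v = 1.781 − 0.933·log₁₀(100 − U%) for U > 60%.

Drainage path length: H_d = H = 7.9 m (single drainage).
T_v = c_v·t/H_d² = 0.63×4.1/7.9² = 0.041388.
T_v = 0.041388 corresponds to the U ≤ 60% branch:
U = √(4T_v/π) = 0.2296

U ≈ 23 %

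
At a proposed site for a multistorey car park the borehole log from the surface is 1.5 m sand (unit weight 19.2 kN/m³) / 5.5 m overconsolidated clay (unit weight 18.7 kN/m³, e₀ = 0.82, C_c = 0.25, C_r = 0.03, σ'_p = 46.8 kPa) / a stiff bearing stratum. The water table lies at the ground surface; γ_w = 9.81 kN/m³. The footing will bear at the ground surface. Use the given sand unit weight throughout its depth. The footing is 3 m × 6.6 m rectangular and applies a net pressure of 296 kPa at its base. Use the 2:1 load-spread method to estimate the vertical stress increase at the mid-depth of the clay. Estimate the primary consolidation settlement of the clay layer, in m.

Mid-depth of clay below the ground surface: z = 1.5 + 5.5/2 = 4.25 m.
Total vertical stress at mid-clay: σ_v = 19.2×1.5 + 18.7×2.75 = 80.225 kPa.
Pore pressure: u = 9.81×(4.25 − 0) = 41.693 kPa.
Initial effective stress: σ'_0 = σ_v − u = 80.225 − 41.693 = 38.532 kPa.
Stress increase at mid-clay by the 2:1 spreading method:
Δσ = qBL/((B+z)(L+z)) = 296×3×6.6/((3+4.25)(6.6+4.25)) = 74.506 kPa
Final effective stress: σ'_f = 38.532 + 74.506 = 113.04 kPa.
σ'_f = 113.04 > σ'_p = 46.8 kPa, so the stress path crosses the preconsolidation pressure — recompression up to σ'_p, then virgin compression beyond:
S_c = H/(1+e₀)·[C_r·log₁₀(σ'_p/σ'_0) + C_c·log₁₀(σ'_f/σ'_p)]
    = 5.5/1.82 × [0.03×log₁₀(46.8/38.532) + 0.25×log₁₀(113.04/46.8)]
    = 3.022 × [0.0025327 + 0.095747] = 0.297 m

S_c ≈ 0.297 m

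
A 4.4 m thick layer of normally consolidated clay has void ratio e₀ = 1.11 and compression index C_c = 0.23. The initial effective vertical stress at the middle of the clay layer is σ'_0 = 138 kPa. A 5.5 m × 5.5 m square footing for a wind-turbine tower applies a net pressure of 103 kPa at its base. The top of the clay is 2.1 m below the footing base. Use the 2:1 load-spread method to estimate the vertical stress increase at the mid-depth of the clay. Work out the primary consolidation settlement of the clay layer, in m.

Mid-depth of clay below the footing base: z = 2.1 + 4.4/2 = 4.3 m.
Stress increase at mid-clay by the 2:1 spreading method:
Δσ = qBL/((B+z)(L+z)) = 103×5.5×5.5/((5.5+4.3)(5.5+4.3)) = 32.442 kPa
Final effective stress: σ'_f = σ'_0 + Δσ = 138 + 32.442 = 170.44 kPa.
Normally consolidated clay, so the full stress increment lies on the virgin compression line:
S_c = C_c·H/(1+e₀)·log₁₀(σ'_f/σ'_0) = 0.23×4.4/(1+1.11)×log₁₀(170.44/138)
    = 0.47962 × 0.091692 = 0.04398 m

S_c ≈ 0.044 m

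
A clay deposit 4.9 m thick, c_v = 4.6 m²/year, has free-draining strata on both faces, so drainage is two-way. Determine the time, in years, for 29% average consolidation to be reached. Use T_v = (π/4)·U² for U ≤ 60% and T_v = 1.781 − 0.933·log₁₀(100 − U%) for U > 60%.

t ≈ 0.0862 years

Drainage path length: H_d = H/2 = 2.45 m (double drainage).
U ≤ 60%: T_v = (π/4)·U² = (π/4)×0.29² = 0.066052.
t = T_v·H_d²/c_v = 0.066052×2.45²/4.6 = 0.08619 years.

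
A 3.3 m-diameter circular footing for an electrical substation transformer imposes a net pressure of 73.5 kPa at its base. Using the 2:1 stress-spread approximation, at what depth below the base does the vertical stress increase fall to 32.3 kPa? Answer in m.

2:1 spreading — at depth z the loaded area has grown by z in each plan dimension:
qD²/(D+z)² = Δσ_z ⇒ z = D(√(q/Δσ_z) − 1) = 3.3×(√(73.5/32.3) − 1) = 1.678 m

z ≈ 1.68 m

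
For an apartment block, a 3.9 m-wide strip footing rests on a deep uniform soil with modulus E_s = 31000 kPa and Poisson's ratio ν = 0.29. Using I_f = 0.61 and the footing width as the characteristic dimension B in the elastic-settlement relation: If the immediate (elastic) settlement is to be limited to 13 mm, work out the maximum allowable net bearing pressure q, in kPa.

q ≈ 185 kPa

S_e = q·B·(1−ν²)/E_s · I_f  ⇒  q = S_e·E_s / (B·(1−ν²)·I_f).
q = 0.013 × 31000 / (3.9 × 0.9159 × 0.61) = 185 kPa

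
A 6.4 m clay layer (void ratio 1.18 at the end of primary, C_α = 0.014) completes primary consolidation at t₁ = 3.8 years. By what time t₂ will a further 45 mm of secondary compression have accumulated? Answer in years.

t₂ ≈ 47.3 years

S_s = C_α·H/(1+e_p)·log₁₀(t₂/t₁) ⇒ log₁₀(t₂/t₁) = S_s·(1+e_p)/(C_α·H).
log₁₀(t₂/t₁) = 0.045 × (1+1.18) / (0.014×6.4) = 1.095
t₂ = t₁ × 10^1.095 = 3.8 × 12.44 = 47.28 years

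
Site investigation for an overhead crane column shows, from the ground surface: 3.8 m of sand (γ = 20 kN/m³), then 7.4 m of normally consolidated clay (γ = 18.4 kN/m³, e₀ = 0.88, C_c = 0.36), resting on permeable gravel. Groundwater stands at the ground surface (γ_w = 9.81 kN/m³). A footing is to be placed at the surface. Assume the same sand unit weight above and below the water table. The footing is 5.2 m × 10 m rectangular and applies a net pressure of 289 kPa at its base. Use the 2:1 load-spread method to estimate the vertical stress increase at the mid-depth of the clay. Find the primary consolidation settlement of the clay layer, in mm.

Mid-depth of clay below the ground surface: z = 3.8 + 7.4/2 = 7.5 m.
Total vertical stress at mid-clay: σ_v = 20×3.8 + 18.4×3.7 = 144.08 kPa.
Pore pressure: u = 9.81×(7.5 − 0) = 73.575 kPa.
Initial effective stress: σ'_0 = σ_v − u = 144.08 − 73.575 = 70.505 kPa.
Stress increase at mid-clay by the 2:1 spreading method:
Δσ = qBL/((B+z)(L+z)) = 289×5.2×10/((5.2+7.5)(10+7.5)) = 67.618 kPa
Final effective stress: σ'_f = σ'_0 + Δσ = 70.505 + 67.618 = 138.12 kPa.
Normally consolidated clay, so the full stress increment lies on the virgin compression line:
S_c = C_c·H/(1+e₀)·log₁₀(σ'_f/σ'_0) = 0.36×7.4/(1+0.88)×log₁₀(138.12/70.505)
    = 1.417 × 0.29204 = 0.4138 m

S_c ≈ 414 mm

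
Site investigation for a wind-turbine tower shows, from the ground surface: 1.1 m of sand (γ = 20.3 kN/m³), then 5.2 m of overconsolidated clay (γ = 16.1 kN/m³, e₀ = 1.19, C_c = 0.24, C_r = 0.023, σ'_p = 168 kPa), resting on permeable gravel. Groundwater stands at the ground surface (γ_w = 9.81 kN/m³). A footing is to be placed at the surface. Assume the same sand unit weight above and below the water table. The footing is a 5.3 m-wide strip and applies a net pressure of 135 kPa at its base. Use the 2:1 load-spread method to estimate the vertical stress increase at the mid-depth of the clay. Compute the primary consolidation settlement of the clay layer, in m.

S_c ≈ 0.032 m

Mid-depth of clay below the ground surface: z = 1.1 + 5.2/2 = 3.7 m.
Total vertical stress at mid-clay: σ_v = 20.3×1.1 + 16.1×2.6 = 64.19 kPa.
Pore pressure: u = 9.81×(3.7 − 0) = 36.297 kPa.
Initial effective stress: σ'_0 = σ_v − u = 64.19 − 36.297 = 27.893 kPa.
Stress increase at mid-clay by the 2:1 spreading method:
Δσ = qB/(B+z) = 135×5.3/(5.3+3.7) = 79.5 kPa
Final effective stress: σ'_f = 27.893 + 79.5 = 107.39 kPa.
σ'_f = 107.39 ≤ σ'_p = 168 kPa, so the clay remains overconsolidated and only the recompression index applies:
S_c = C_r·H/(1+e₀)·log₁₀(σ'_f/σ'_0) = 0.023×5.2/2.19×log₁₀(107.39/27.893)
    = 0.054611 × 0.58547 = 0.03197 m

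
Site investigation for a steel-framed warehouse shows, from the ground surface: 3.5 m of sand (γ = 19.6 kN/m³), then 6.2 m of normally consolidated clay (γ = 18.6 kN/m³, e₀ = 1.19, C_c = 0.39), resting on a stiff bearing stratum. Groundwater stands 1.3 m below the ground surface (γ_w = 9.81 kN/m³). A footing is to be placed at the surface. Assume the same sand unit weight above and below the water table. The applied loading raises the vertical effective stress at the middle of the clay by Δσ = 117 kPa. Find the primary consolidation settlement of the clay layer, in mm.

S_c ≈ 454 mm

Mid-depth of clay below the ground surface: z = 3.5 + 6.2/2 = 6.6 m.
Total vertical stress at mid-clay: σ_v = 19.6×3.5 + 18.6×3.1 = 126.26 kPa.
Pore pressure: u = 9.81×(6.6 − 1.3) = 51.993 kPa.
Initial effective stress: σ'_0 = σ_v − u = 126.26 − 51.993 = 74.267 kPa.
Final effective stress: σ'_f = σ'_0 + Δσ = 74.267 + 117 = 191.27 kPa.
Normally consolidated clay, so the full stress increment lies on the virgin compression line:
S_c = C_c·H/(1+e₀)·log₁₀(σ'_f/σ'_0) = 0.39×6.2/(1+1.19)×log₁₀(191.27/74.267)
    = 1.1041 × 0.41085 = 0.4536 m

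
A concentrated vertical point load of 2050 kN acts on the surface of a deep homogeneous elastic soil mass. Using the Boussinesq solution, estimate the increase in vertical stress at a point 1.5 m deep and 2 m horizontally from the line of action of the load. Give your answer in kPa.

Δσ_z ≈ 33.8 kPa

Boussinesq vertical stress below a point load on an elastic half-space:
Δσ_z = 3P/(2πz²) · [1 + (r/z)²]^(−5/2)
r/z = 2/1.5 = 1.3333; [1+(r/z)²]^(−5/2) = 0.07776.
Δσ_z = 3×2050/(2π×1.5²) × 0.07776 = 435.02 × 0.07776 = 33.83 kPa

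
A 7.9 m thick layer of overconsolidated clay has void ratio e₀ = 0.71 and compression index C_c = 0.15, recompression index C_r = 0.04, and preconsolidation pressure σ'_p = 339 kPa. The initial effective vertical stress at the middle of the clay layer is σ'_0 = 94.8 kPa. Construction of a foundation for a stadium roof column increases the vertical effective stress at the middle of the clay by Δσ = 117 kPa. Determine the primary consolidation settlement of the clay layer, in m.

S_c ≈ 0.0645 m

Final effective stress: σ'_f = 94.8 + 117 = 211.8 kPa.
σ'_f = 211.8 ≤ σ'_p = 339 kPa, so the clay remains overconsolidated and only the recompression index applies:
S_c = C_r·H/(1+e₀)·log₁₀(σ'_f/σ'_0) = 0.04×7.9/1.71×log₁₀(211.8/94.8)
    = 0.1848 × 0.34912 = 0.06452 m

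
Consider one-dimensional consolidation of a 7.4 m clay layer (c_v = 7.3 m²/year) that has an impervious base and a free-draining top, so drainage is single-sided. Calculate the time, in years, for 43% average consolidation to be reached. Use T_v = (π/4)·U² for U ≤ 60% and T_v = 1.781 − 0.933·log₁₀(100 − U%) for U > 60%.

t ≈ 1.09 years

Drainage path length: H_d = H = 7.4 m (single drainage).
U ≤ 60%: T_v = (π/4)·U² = (π/4)×0.43² = 0.14522.
t = T_v·H_d²/c_v = 0.14522×7.4²/7.3 = 1.089 years.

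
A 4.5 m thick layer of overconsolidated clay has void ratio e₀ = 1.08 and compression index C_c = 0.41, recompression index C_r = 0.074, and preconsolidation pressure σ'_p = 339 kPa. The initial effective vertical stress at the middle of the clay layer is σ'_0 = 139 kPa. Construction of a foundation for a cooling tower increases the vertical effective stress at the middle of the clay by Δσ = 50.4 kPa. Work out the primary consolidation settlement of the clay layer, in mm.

Final effective stress: σ'_f = 139 + 50.4 = 189.4 kPa.
σ'_f = 189.4 ≤ σ'_p = 339 kPa, so the clay remains overconsolidated and only the recompression index applies:
S_c = C_r·H/(1+e₀)·log₁₀(σ'_f/σ'_0) = 0.074×4.5/2.08×log₁₀(189.4/139)
    = 0.1601 × 0.13437 = 0.02151 m

S_c ≈ 21.5 mm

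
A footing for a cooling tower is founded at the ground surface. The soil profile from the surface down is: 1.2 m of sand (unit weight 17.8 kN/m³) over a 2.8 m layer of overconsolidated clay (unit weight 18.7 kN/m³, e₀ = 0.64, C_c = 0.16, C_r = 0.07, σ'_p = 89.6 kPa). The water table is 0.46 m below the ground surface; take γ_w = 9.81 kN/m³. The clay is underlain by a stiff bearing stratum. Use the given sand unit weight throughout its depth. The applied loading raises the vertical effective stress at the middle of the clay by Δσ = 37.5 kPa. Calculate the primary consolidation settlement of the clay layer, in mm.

Mid-depth of clay below the ground surface: z = 1.2 + 2.8/2 = 2.6 m.
Total vertical stress at mid-clay: σ_v = 17.8×1.2 + 18.7×1.4 = 47.54 kPa.
Pore pressure: u = 9.81×(2.6 − 0.46) = 20.993 kPa.
Initial effective stress: σ'_0 = σ_v − u = 47.54 − 20.993 = 26.547 kPa.
Final effective stress: σ'_f = 26.547 + 37.5 = 64.047 kPa.
σ'_f = 64.047 ≤ σ'_p = 89.6 kPa, so the clay remains overconsolidated and only the recompression index applies:
S_c = C_r·H/(1+e₀)·log₁₀(σ'_f/σ'_0) = 0.07×2.8/1.64×log₁₀(64.047/26.547)
    = 0.11951 × 0.38248 = 0.04571 m

S_c ≈ 45.7 mm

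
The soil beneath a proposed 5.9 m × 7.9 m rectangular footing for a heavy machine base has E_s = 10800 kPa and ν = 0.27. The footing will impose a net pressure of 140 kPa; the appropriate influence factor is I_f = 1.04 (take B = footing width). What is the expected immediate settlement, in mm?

Immediate (elastic) settlement: S_e = q·B·(1−ν²)/E_s · I_f.
S_e = 140 × 5.9 × (1 − 0.27²) / 10800 × 1.04
    = 140 × 5.9 × 0.9271 / 10800 × 1.04
    = 0.07374 m = 73.74 mm

S_e ≈ 73.7 mm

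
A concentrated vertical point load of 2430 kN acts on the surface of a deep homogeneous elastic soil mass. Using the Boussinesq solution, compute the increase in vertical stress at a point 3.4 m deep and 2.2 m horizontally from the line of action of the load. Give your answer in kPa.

Boussinesq vertical stress below a point load on an elastic half-space:
Δσ_z = 3P/(2πz²) · [1 + (r/z)²]^(−5/2)
r/z = 2.2/3.4 = 0.64706; [1+(r/z)²]^(−5/2) = 0.41714.
Δσ_z = 3×2430/(2π×3.4²) × 0.41714 = 100.37 × 0.41714 = 41.87 kPa

Δσ_z ≈ 41.9 kPa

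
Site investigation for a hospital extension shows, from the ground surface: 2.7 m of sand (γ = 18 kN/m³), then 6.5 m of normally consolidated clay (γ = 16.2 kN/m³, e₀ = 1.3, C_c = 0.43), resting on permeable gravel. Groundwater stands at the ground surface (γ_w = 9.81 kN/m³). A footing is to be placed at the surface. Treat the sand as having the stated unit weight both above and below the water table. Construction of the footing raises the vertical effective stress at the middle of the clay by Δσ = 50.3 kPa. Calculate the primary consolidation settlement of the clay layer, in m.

S_c ≈ 0.41 m

Mid-depth of clay below the ground surface: z = 2.7 + 6.5/2 = 5.95 m.
Total vertical stress at mid-clay: σ_v = 18×2.7 + 16.2×3.25 = 101.25 kPa.
Pore pressure: u = 9.81×(5.95 − 0) = 58.37 kPa.
Initial effective stress: σ'_0 = σ_v − u = 101.25 − 58.37 = 42.88 kPa.
Final effective stress: σ'_f = σ'_0 + Δσ = 42.88 + 50.3 = 93.18 kPa.
Normally consolidated clay, so the full stress increment lies on the virgin compression line:
S_c = C_c·H/(1+e₀)·log₁₀(σ'_f/σ'_0) = 0.43×6.5/(1+1.3)×log₁₀(93.18/42.88)
    = 1.2152 × 0.33707 = 0.4096 m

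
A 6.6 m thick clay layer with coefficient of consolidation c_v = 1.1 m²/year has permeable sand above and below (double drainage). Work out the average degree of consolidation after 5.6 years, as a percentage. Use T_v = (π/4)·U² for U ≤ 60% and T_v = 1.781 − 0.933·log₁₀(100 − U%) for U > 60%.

Drainage path length: H_d = H/2 = 3.3 m (double drainage).
T_v = c_v·t/H_d² = 1.1×5.6/3.3² = 0.56566.
T_v = 0.56566 corresponds to the U > 60% branch:
U = 1 − 10^((1.781 − T_v)/0.933)/100 = 0.7993

U ≈ 79.9 %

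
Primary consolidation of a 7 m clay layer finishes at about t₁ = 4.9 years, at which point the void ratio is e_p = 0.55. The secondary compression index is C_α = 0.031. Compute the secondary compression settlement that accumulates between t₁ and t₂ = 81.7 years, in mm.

S_s ≈ 171 mm

Secondary compression: S_s = C_α·H/(1+e_p)·log₁₀(t₂/t₁)
S_s = 0.031×7/(1+0.55)×log₁₀(81.7/4.9)
    = 0.14 × 1.222 = 0.1711 m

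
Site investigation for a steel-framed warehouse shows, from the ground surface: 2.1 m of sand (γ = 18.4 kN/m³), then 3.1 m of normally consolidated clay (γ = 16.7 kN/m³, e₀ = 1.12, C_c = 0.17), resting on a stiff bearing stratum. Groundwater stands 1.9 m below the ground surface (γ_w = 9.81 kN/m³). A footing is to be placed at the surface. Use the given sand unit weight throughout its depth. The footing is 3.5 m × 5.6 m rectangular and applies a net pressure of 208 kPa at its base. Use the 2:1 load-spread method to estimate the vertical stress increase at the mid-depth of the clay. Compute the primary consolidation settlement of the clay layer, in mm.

Mid-depth of clay below the ground surface: z = 2.1 + 3.1/2 = 3.65 m.
Total vertical stress at mid-clay: σ_v = 18.4×2.1 + 16.7×1.55 = 64.525 kPa.
Pore pressure: u = 9.81×(3.65 − 1.9) = 17.168 kPa.
Initial effective stress: σ'_0 = σ_v − u = 64.525 − 17.168 = 47.357 kPa.
Stress increase at mid-clay by the 2:1 spreading method:
Δσ = qBL/((B+z)(L+z)) = 208×3.5×5.6/((3.5+3.65)(5.6+3.65)) = 61.641 kPa
Final effective stress: σ'_f = σ'_0 + Δσ = 47.357 + 61.641 = 109 kPa.
Normally consolidated clay, so the full stress increment lies on the virgin compression line:
S_c = C_c·H/(1+e₀)·log₁₀(σ'_f/σ'_0) = 0.17×3.1/(1+1.12)×log₁₀(109/47.357)
    = 0.24858 × 0.36204 = 0.09 m

S_c ≈ 90 mm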